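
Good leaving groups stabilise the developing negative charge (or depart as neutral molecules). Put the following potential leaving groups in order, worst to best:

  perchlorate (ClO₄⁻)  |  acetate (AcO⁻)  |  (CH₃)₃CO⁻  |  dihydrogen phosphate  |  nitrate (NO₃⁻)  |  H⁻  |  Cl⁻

The more stable X⁻ (or X) is on its own — i.e. the weaker a base it is — the better a leaving group it makes.
perchlorate (ClO₄⁻): pKₐ(HClO₄) ≈ -10
Cl⁻: pKₐ(HCl) ≈ -7
nitrate (NO₃⁻): pKₐ(HNO₃) ≈ -1.3
dihydrogen phosphate: pKₐ(H₃PO₄) ≈ 2.1
acetate (AcO⁻): pKₐ(CH₃COOH) ≈ 4.8
(CH₃)₃CO⁻: pKₐ(t-BuOH) ≈ 18
H⁻: pKₐ(H₂) ≈ 36
The question asks for worst first, so the sequence is read in increasing leaving-group ability.

H⁻ < (CH₃)₃CO⁻ < acetate (AcO⁻) < dihydrogen phosphate < nitrate (NO₃⁻) < Cl⁻ < perchlorate (ClO₄⁻)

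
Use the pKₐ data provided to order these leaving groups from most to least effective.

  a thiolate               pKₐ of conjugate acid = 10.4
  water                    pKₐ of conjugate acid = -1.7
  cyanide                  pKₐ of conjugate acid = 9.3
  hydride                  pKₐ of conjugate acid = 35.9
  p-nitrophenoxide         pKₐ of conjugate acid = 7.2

water > p-nitrophenoxide > cyanide > a thiolate > hydride

Lower conjugate-acid pKₐ ⇒ weaker base ⇒ better leaving group.
Sorting by the given values: water (-1.7), p-nitrophenoxide (7.2), cyanide (9.3), a thiolate (10.4), hydride (35.9).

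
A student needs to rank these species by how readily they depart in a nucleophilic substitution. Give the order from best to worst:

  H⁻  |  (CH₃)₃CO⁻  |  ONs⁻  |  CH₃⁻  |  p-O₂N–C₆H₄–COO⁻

ONs⁻: pKₐ(p-O₂NC₆H₄SO₃H) ≈ -3.5
p-O₂N–C₆H₄–COO⁻: pKₐ(p-nitrobenzoic acid) ≈ 3.4
(CH₃)₃CO⁻: pKₐ(t-BuOH) ≈ 18
H⁻: pKₐ(H₂) ≈ 36
CH₃⁻: pKₐ(CH₄) ≈ 48

ONs⁻ > p-O₂N–C₆H₄–COO⁻ > (CH₃)₃CO⁻ > H⁻ > CH₃⁻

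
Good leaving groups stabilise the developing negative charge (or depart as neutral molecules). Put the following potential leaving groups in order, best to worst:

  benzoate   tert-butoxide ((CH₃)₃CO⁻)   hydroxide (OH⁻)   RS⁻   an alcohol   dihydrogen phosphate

an alcohol: pKₐ(R'OH₂⁺) ≈ -2.4 — neutral; leaves from a protonated ether (an oxonium ion, R–O(H)R'⁺)
dihydrogen phosphate: pKₐ(H₃PO₄) ≈ 2.1
benzoate: pKₐ(C₆H₅COOH) ≈ 4.2
RS⁻: pKₐ(RSH (a thiol)) ≈ 10.5 — moderately basic; rarely leaves without activation
hydroxide (OH⁻): pKₐ(H₂O) ≈ 15.7
tert-butoxide ((CH₃)₃CO⁻): pKₐ(t-BuOH) ≈ 18

an alcohol > dihydrogen phosphate > benzoate > RS⁻ > hydroxide (OH⁻) > tert-butoxide ((CH₃)₃CO⁻)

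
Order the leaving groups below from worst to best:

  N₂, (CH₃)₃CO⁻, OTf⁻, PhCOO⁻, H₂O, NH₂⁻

NH₂⁻ < (CH₃)₃CO⁻ < PhCOO⁻ < H₂O < OTf⁻ < N₂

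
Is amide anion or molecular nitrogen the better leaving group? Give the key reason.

molecular nitrogen is the better leaving group.
N₂ is the ultimate leaving group — it departs as an exceptionally stable neutral molecule, whereas amide anion (pKₐ(NH₃) ≈ 38) is far more basic.

molecular nitrogen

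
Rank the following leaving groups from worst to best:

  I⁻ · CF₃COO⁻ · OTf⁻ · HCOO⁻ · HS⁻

Leaving-group ability tracks the stability of the departed species; conjugate-acid pKₐ is the usual yardstick (lower pKₐ → better LG).
OTf⁻: pKₐ(CF₃SO₃H (triflic acid)) ≈ -14 — charge spread over three oxygens and a CF₃ group; the premier leaving group in synthesis
I⁻: pKₐ(HI) ≈ -10 — large, highly polarisable; very weak base
CF₃COO⁻: pKₐ(CF₃COOH) ≈ 0.2
HCOO⁻: pKₐ(HCOOH) ≈ 3.8
HS⁻: pKₐ(H₂S) ≈ 7
The question asks for worst first, so the sequence is read in increasing leaving-group ability.

HS⁻ < HCOO⁻ < CF₃COO⁻ < I⁻ < OTf⁻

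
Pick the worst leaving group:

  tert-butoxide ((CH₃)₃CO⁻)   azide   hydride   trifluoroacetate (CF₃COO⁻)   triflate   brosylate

Leaving-group ability tracks the stability of the departed species; conjugate-acid pKₐ is the usual yardstick (lower pKₐ → better LG).
triflate: pKₐ(CF₃SO₃H (triflic acid)) ≈ -14
brosylate: pKₐ(p-BrC₆H₄SO₃H) ≈ -2.8
trifluoroacetate (CF₃COO⁻): pKₐ(CF₃COOH) ≈ 0.2
azide: pKₐ(HN₃) ≈ 4.7
tert-butoxide ((CH₃)₃CO⁻): pKₐ(t-BuOH) ≈ 18
hydride: pKₐ(H₂) ≈ 36

hydride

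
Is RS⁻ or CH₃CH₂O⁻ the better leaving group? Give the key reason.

RS⁻

RS⁻ is the better leaving group.
pKₐ(RSH (a thiol)) ≈ 10.5 versus pKₐ(CH₃CH₂OH) ≈ 16: RS⁻ is the much weaker base.
Moderately basic; rarely leaves without activation.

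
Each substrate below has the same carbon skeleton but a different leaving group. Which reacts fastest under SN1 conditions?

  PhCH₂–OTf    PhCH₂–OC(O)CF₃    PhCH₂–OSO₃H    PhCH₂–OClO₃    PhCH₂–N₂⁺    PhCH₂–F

Identical carbon frameworks mean the comparison reduces to leaving-group quality.
Rank by basicity of the departing species: weakest base leaves most easily.
PhCH₂–N₂⁺ loses N₂: no meaningful conjugate acid; N₂ departs as an exceptionally stable neutral molecule
PhCH₂–OTf loses OTf⁻: pKₐ(CF₃SO₃H (triflic acid)) ≈ -14
PhCH₂–OClO₃ loses ClO₄⁻: pKₐ(HClO₄) ≈ -10
PhCH₂–OSO₃H loses HSO₄⁻: pKₐ(H₂SO₄) ≈ -3
PhCH₂–OC(O)CF₃ loses CF₃COO⁻: pKₐ(CF₃COOH) ≈ 0.2
PhCH₂–F loses F⁻: pKₐ(HF) ≈ 3.2

PhCH₂–N₂⁺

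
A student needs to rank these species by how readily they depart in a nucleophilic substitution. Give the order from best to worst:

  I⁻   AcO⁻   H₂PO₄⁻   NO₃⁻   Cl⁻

I⁻ > Cl⁻ > NO₃⁻ > H₂PO₄⁻ > AcO⁻

Rank by basicity of the departing species: weakest base leaves most easily.
I⁻: pKₐ(HI) ≈ -10 — large, highly polarisable; very weak base
Cl⁻: pKₐ(HCl) ≈ -7 — moderately weak base
NO₃⁻: pKₐ(HNO₃) ≈ -1.3 — resonance-delocalised over three oxygens
H₂PO₄⁻: pKₐ(H₃PO₄) ≈ 2.1
AcO⁻: pKₐ(CH₃COOH) ≈ 4.8 — resonance-stabilised but still a weak base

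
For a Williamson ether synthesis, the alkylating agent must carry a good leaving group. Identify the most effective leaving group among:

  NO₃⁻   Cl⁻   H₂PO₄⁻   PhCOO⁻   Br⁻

Br⁻

A good leaving group is a weak base: the lower the pKₐ of its conjugate acid, the more readily it departs.
Br⁻: pKₐ(HBr) ≈ -9
Cl⁻: pKₐ(HCl) ≈ -7
NO₃⁻: pKₐ(HNO₃) ≈ -1.3
H₂PO₄⁻: pKₐ(H₃PO₄) ≈ 2.1
PhCOO⁻: pKₐ(C₆H₅COOH) ≈ 4.2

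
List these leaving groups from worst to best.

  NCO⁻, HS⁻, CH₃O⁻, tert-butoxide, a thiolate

tert-butoxide < CH₃O⁻ < a thiolate < HS⁻ < NCO⁻

Leaving-group ability tracks the stability of the departed species; conjugate-acid pKₐ is the usual yardstick (lower pKₐ → better LG).
NCO⁻: pKₐ(HOCN) ≈ 3.5 — resonance between N and O
HS⁻: pKₐ(H₂S) ≈ 7
a thiolate: pKₐ(RSH (a thiol)) ≈ 10.5
CH₃O⁻: pKₐ(CH₃OH) ≈ 15.5
tert-butoxide: pKₐ(t-BuOH) ≈ 18
Listed from poorest to best leaving group as asked.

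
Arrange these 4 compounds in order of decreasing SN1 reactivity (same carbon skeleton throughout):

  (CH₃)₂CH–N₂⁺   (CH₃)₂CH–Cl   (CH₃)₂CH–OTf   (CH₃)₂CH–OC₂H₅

The skeletons are identical, so relative rate is governed entirely by leaving-group ability.
Rank by basicity of the departing species: weakest base leaves most easily.
(CH₃)₂CH–N₂⁺ loses N₂: no meaningful conjugate acid; N₂ departs as an exceptionally stable neutral molecule
(CH₃)₂CH–OTf loses OTf⁻: pKₐ(CF₃SO₃H (triflic acid)) ≈ -14
(CH₃)₂CH–Cl loses Cl⁻: pKₐ(HCl) ≈ -7
(CH₃)₂CH–OC₂H₅ loses CH₃CH₂O⁻: pKₐ(CH₃CH₂OH) ≈ 16

(CH₃)₂CH–N₂⁺ > (CH₃)₂CH–OTf > (CH₃)₂CH–Cl > (CH₃)₂CH–OC₂H₅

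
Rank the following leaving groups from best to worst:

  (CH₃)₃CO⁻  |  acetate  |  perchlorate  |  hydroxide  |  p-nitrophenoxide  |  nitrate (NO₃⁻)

A good leaving group is a weak base: the lower the pKₐ of its conjugate acid, the more readily it departs.
perchlorate: pKₐ(HClO₄) ≈ -10
nitrate (NO₃⁻): pKₐ(HNO₃) ≈ -1.3
acetate: pKₐ(CH₃COOH) ≈ 4.8 — resonance-stabilised but still a weak base
p-nitrophenoxide: pKₐ(p-nitrophenol) ≈ 7.2
hydroxide: pKₐ(H₂O) ≈ 15.7 — strong base; essentially never leaves without prior activation
(CH₃)₃CO⁻: pKₐ(t-BuOH) ≈ 18

perchlorate > nitrate (NO₃⁻) > acetate > p-nitrophenoxide > hydroxide > (CH₃)₃CO⁻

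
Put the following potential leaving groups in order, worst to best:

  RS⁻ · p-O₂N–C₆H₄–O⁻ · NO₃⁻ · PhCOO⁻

Rank by basicity of the departing species: weakest base leaves most easily.
NO₃⁻: pKₐ(HNO₃) ≈ -1.3
PhCOO⁻: pKₐ(C₆H₅COOH) ≈ 4.2
p-O₂N–C₆H₄–O⁻: pKₐ(p-nitrophenol) ≈ 7.2
RS⁻: pKₐ(RSH (a thiol)) ≈ 10.5
Reversing gives the worst-to-best order requested.

RS⁻ < p-O₂N–C₆H₄–O⁻ < PhCOO⁻ < NO₃⁻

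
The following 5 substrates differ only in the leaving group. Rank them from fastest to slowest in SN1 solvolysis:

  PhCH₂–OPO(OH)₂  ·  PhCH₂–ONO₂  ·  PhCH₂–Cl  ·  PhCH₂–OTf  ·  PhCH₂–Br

PhCH₂–OTf > PhCH₂–Br > PhCH₂–Cl > PhCH₂–ONO₂ > PhCH₂–OPO(OH)₂

With the same alkyl group throughout, only the leaving group differentiates the rates.
Leaving-group ability tracks the stability of the departed species; conjugate-acid pKₐ is the usual yardstick (lower pKₐ → better LG).
PhCH₂–OTf loses OTf⁻: pKₐ(CF₃SO₃H (triflic acid)) ≈ -14
PhCH₂–Br loses Br⁻: pKₐ(HBr) ≈ -9
PhCH₂–Cl loses Cl⁻: pKₐ(HCl) ≈ -7
PhCH₂–ONO₂ loses NO₃⁻: pKₐ(HNO₃) ≈ -1.3
PhCH₂–OPO(OH)₂ loses H₂PO₄⁻: pKₐ(H₃PO₄) ≈ 2.1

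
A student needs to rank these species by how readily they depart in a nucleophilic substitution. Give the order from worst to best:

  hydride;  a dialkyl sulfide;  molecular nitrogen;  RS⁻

hydride < RS⁻ < a dialkyl sulfide < molecular nitrogen

molecular nitrogen: no meaningful conjugate acid; N₂ departs as an exceptionally stable neutral molecule
a dialkyl sulfide: pKₐ(R'₂SH⁺) ≈ -7 — neutral; leaves from a sulfonium salt (R–SR'₂⁺)
RS⁻: pKₐ(RSH (a thiol)) ≈ 10.5 — moderately basic; rarely leaves without activation
hydride: pKₐ(H₂) ≈ 36
The question asks for worst first, so the sequence is read in increasing leaving-group ability.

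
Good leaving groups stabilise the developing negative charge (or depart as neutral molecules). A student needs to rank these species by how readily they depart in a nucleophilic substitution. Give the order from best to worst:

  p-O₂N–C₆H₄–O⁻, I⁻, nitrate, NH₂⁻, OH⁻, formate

Leaving-group ability tracks the stability of the departed species; conjugate-acid pKₐ is the usual yardstick (lower pKₐ → better LG).
I⁻: pKₐ(HI) ≈ -10
nitrate: pKₐ(HNO₃) ≈ -1.3
formate: pKₐ(HCOOH) ≈ 3.8
p-O₂N–C₆H₄–O⁻: pKₐ(p-nitrophenol) ≈ 7.2
OH⁻: pKₐ(H₂O) ≈ 15.7
NH₂⁻: pKₐ(NH₃) ≈ 38

I⁻ > nitrate > formate > p-O₂N–C₆H₄–O⁻ > OH⁻ > NH₂⁻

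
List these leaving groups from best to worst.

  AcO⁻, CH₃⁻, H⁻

The more stable X⁻ (or X) is on its own — i.e. the weaker a base it is — the better a leaving group it makes.
AcO⁻: pKₐ(CH₃COOH) ≈ 4.8 — resonance-stabilised but still a weak base
H⁻: pKₐ(H₂) ≈ 36
CH₃⁻: pKₐ(CH₄) ≈ 48 — unstabilised carbanion; the worst conceivable leaving group

AcO⁻ > H⁻ > CH₃⁻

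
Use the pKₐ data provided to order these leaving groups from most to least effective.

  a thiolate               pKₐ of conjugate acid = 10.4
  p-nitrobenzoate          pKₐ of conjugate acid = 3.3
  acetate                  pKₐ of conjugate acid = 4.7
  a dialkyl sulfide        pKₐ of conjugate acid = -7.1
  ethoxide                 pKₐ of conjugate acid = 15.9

a dialkyl sulfide > p-nitrobenzoate > acetate > a thiolate > ethoxide

Lower conjugate-acid pKₐ ⇒ weaker base ⇒ better leaving group.
Sorting by the given values: a dialkyl sulfide (-7.1), p-nitrobenzoate (3.3), acetate (4.7), a thiolate (10.4), ethoxide (15.9).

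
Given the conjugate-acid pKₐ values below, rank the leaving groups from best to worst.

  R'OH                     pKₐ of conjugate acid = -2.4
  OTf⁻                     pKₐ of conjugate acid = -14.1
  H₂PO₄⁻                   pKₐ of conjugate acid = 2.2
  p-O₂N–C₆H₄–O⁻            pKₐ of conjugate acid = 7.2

OTf⁻ > R'OH > H₂PO₄⁻ > p-O₂N–C₆H₄–O⁻

Lower conjugate-acid pKₐ ⇒ weaker base ⇒ better leaving group.
Sorting by the given values: OTf⁻ (-14.1), R'OH (-2.4), H₂PO₄⁻ (2.2), p-O₂N–C₆H₄–O⁻ (7.2).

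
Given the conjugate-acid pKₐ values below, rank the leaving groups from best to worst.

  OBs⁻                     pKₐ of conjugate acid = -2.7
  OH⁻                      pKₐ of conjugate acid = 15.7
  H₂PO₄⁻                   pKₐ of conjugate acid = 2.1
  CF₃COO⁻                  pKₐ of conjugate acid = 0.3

OBs⁻ > CF₃COO⁻ > H₂PO₄⁻ > OH⁻

Lower conjugate-acid pKₐ ⇒ weaker base ⇒ better leaving group.
Sorting by the given values: OBs⁻ (-2.7), CF₃COO⁻ (0.3), H₂PO₄⁻ (2.1), OH⁻ (15.7).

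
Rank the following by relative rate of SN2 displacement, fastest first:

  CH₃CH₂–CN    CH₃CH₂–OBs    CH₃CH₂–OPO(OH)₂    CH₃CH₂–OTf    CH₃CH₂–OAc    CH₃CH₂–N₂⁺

The skeletons are identical, so relative rate is governed entirely by leaving-group ability.
The more stable X⁻ (or X) is on its own — i.e. the weaker a base it is — the better a leaving group it makes.
CH₃CH₂–N₂⁺ loses N₂: no meaningful conjugate acid; N₂ departs as an exceptionally stable neutral molecule
CH₃CH₂–OTf loses OTf⁻: pKₐ(CF₃SO₃H (triflic acid)) ≈ -14
CH₃CH₂–OBs loses OBs⁻: pKₐ(p-BrC₆H₄SO₃H) ≈ -2.8
CH₃CH₂–OPO(OH)₂ loses H₂PO₄⁻: pKₐ(H₃PO₄) ≈ 2.1
CH₃CH₂–OAc loses AcO⁻: pKₐ(CH₃COOH) ≈ 4.8
CH₃CH₂–CN loses CN⁻: pKₐ(HCN) ≈ 9.2

CH₃CH₂–N₂⁺ > CH₃CH₂–OTf > CH₃CH₂–OBs > CH₃CH₂–OPO(OH)₂ > CH₃CH₂–OAc > CH₃CH₂–CN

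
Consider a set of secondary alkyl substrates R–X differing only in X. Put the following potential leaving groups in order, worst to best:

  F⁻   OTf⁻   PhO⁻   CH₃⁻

CH₃⁻ < PhO⁻ < F⁻ < OTf⁻

Leaving-group ability tracks the stability of the departed species; conjugate-acid pKₐ is the usual yardstick (lower pKₐ → better LG).
OTf⁻: pKₐ(CF₃SO₃H (triflic acid)) ≈ -14
F⁻: pKₐ(HF) ≈ 3.2
PhO⁻: pKₐ(C₆H₅OH (phenol)) ≈ 10
CH₃⁻: pKₐ(CH₄) ≈ 48
The question asks for worst first, so the sequence is read in increasing leaving-group ability.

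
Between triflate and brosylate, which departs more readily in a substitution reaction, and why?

triflate is the better leaving group.
pKₐ(CF₃SO₃H (triflic acid)) ≈ -14 versus pKₐ(p-BrC₆H₄SO₃H) ≈ -2.8: triflate is the much weaker base.
Charge spread over three oxygens and a CF₃ group; the premier leaving group in synthesis.

triflate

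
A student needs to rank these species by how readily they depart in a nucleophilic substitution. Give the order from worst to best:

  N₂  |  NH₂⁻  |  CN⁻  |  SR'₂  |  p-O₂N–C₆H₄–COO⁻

Leaving-group ability tracks the stability of the departed species; conjugate-acid pKₐ is the usual yardstick (lower pKₐ → better LG).
N₂: no meaningful conjugate acid; N₂ departs as an exceptionally stable neutral molecule
SR'₂: pKₐ(R'₂SH⁺) ≈ -7
p-O₂N–C₆H₄–COO⁻: pKₐ(p-nitrobenzoic acid) ≈ 3.4
CN⁻: pKₐ(HCN) ≈ 9.2
NH₂⁻: pKₐ(NH₃) ≈ 38
Reversing gives the worst-to-best order requested.

NH₂⁻ < CN⁻ < p-O₂N–C₆H₄–COO⁻ < SR'₂ < N₂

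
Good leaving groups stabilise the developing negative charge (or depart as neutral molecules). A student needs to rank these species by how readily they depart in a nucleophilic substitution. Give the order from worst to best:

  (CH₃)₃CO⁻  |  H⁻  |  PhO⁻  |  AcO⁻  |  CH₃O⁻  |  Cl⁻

H⁻ < (CH₃)₃CO⁻ < CH₃O⁻ < PhO⁻ < AcO⁻ < Cl⁻

Leaving-group ability tracks the stability of the departed species; conjugate-acid pKₐ is the usual yardstick (lower pKₐ → better LG).
Cl⁻: pKₐ(HCl) ≈ -7
AcO⁻: pKₐ(CH₃COOH) ≈ 4.8
PhO⁻: pKₐ(C₆H₅OH (phenol)) ≈ 10
CH₃O⁻: pKₐ(CH₃OH) ≈ 15.5
(CH₃)₃CO⁻: pKₐ(t-BuOH) ≈ 18
H⁻: pKₐ(H₂) ≈ 36
Listed from poorest to best leaving group as asked.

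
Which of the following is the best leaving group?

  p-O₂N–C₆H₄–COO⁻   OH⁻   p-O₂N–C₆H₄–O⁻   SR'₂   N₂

N₂

A good leaving group is a weak base: the lower the pKₐ of its conjugate acid, the more readily it departs.
N₂: no meaningful conjugate acid; N₂ departs as an exceptionally stable neutral molecule
SR'₂: pKₐ(R'₂SH⁺) ≈ -7
p-O₂N–C₆H₄–COO⁻: pKₐ(p-nitrobenzoic acid) ≈ 3.4
p-O₂N–C₆H₄–O⁻: pKₐ(p-nitrophenol) ≈ 7.2
OH⁻: pKₐ(H₂O) ≈ 15.7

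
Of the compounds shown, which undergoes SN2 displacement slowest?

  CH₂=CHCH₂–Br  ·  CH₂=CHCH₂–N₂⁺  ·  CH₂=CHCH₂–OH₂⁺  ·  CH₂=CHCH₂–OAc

CH₂=CHCH₂–OAc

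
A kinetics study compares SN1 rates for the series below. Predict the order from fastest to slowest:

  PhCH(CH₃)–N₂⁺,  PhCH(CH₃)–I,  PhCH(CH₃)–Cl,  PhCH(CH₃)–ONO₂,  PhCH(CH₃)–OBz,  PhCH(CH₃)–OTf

PhCH(CH₃)–N₂⁺ > PhCH(CH₃)–OTf > PhCH(CH₃)–I > PhCH(CH₃)–Cl > PhCH(CH₃)–ONO₂ > PhCH(CH₃)–OBz

Identical carbon frameworks mean the comparison reduces to leaving-group quality.
A good leaving group is a weak base: the lower the pKₐ of its conjugate acid, the more readily it departs.
PhCH(CH₃)–N₂⁺ loses N₂: no meaningful conjugate acid; N₂ departs as an exceptionally stable neutral molecule
PhCH(CH₃)–OTf loses OTf⁻: pKₐ(CF₃SO₃H (triflic acid)) ≈ -14
PhCH(CH₃)–I loses I⁻: pKₐ(HI) ≈ -10
PhCH(CH₃)–Cl loses Cl⁻: pKₐ(HCl) ≈ -7
PhCH(CH₃)–ONO₂ loses NO₃⁻: pKₐ(HNO₃) ≈ -1.3
PhCH(CH₃)–OBz loses PhCOO⁻: pKₐ(C₆H₅COOH) ≈ 4.2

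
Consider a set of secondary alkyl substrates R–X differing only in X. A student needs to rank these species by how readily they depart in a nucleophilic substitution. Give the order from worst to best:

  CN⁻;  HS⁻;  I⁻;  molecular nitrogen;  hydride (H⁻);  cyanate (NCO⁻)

Leaving-group ability tracks the stability of the departed species; conjugate-acid pKₐ is the usual yardstick (lower pKₐ → better LG).
molecular nitrogen: no meaningful conjugate acid; N₂ departs as an exceptionally stable neutral molecule
I⁻: pKₐ(HI) ≈ -10
cyanate (NCO⁻): pKₐ(HOCN) ≈ 3.5
HS⁻: pKₐ(H₂S) ≈ 7
CN⁻: pKₐ(HCN) ≈ 9.2
hydride (H⁻): pKₐ(H₂) ≈ 36
Reversing gives the worst-to-best order requested.

hydride (H⁻) < CN⁻ < HS⁻ < cyanate (NCO⁻) < I⁻ < molecular nitrogen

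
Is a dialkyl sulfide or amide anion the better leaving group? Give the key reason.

a dialkyl sulfide

a dialkyl sulfide is the better leaving group.
pKₐ(R'₂SH⁺) ≈ -7 versus pKₐ(NH₃) ≈ 38: a dialkyl sulfide is the much weaker base.
Neutral; leaves from a sulfonium salt (R–SR'₂⁺).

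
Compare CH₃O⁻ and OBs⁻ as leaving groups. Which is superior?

OBs⁻

OBs⁻ is the better leaving group.
pKₐ(p-BrC₆H₄SO₃H) ≈ -2.8 versus pKₐ(CH₃OH) ≈ 15.5: OBs⁻ is the much weaker base.
Arenesulfonate with a p-bromo substituent.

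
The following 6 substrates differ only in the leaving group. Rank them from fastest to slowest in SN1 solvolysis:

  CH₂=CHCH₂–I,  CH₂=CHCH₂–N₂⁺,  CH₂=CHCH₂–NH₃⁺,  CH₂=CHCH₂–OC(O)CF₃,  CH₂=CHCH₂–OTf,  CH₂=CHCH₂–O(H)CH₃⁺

CH₂=CHCH₂–N₂⁺ > CH₂=CHCH₂–OTf > CH₂=CHCH₂–I > CH₂=CHCH₂–O(H)CH₃⁺ > CH₂=CHCH₂–OC(O)CF₃ > CH₂=CHCH₂–NH₃⁺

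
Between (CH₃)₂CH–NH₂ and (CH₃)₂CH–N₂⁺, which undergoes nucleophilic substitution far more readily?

From (CH₃)₂CH–NH₂ the departing group would be NH₂⁻ (pKₐ(NH₃) ≈ 38). Extremely strong base; never a leaving group.
From (CH₃)₂CH–N₂⁺ the leaving group is N₂ (no meaningful conjugate acid; N₂ departs as an exceptionally stable neutral molecule).
(In practice (CH₃)₂CH–N₂⁺ is made from (CH₃)₂CH–NH₂ by diazotisation (NaNO₂ / HCl, 0 °C), generating a diazonium salt that expels N₂.)

(CH₃)₂CH–N₂⁺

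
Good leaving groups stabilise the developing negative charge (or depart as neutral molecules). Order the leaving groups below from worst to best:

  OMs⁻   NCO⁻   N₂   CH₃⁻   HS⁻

CH₃⁻ < HS⁻ < NCO⁻ < OMs⁻ < N₂

N₂: no meaningful conjugate acid; N₂ departs as an exceptionally stable neutral molecule
OMs⁻: pKₐ(CH₃SO₃H (MsOH)) ≈ -1.9
NCO⁻: pKₐ(HOCN) ≈ 3.5
HS⁻: pKₐ(H₂S) ≈ 7
CH₃⁻: pKₐ(CH₄) ≈ 48
Reversing gives the worst-to-best order requested.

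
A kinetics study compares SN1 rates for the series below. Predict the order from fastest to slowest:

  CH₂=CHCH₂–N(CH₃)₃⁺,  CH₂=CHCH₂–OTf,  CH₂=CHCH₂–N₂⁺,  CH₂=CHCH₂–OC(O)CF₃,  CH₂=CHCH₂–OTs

CH₂=CHCH₂–N₂⁺ > CH₂=CHCH₂–OTf > CH₂=CHCH₂–OTs > CH₂=CHCH₂–OC(O)CF₃ > CH₂=CHCH₂–N(CH₃)₃⁺

Identical carbon frameworks mean the comparison reduces to leaving-group quality.
Leaving-group ability tracks the stability of the departed species; conjugate-acid pKₐ is the usual yardstick (lower pKₐ → better LG).
CH₂=CHCH₂–N₂⁺ loses N₂: no meaningful conjugate acid; N₂ departs as an exceptionally stable neutral molecule
CH₂=CHCH₂–OTf loses OTf⁻: pKₐ(CF₃SO₃H (triflic acid)) ≈ -14
CH₂=CHCH₂–OTs loses OTs⁻: pKₐ(p-CH₃C₆H₄SO₃H (TsOH)) ≈ -2.8
CH₂=CHCH₂–OC(O)CF₃ loses CF₃COO⁻: pKₐ(CF₃COOH) ≈ 0.2
CH₂=CHCH₂–N(CH₃)₃⁺ loses NR'₃: pKₐ(R'₃NH⁺) ≈ 10.7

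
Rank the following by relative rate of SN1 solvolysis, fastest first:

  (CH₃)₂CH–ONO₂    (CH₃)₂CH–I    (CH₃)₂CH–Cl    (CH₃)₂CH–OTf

With the same alkyl group throughout, only the leaving group differentiates the rates.
Rank by basicity of the departing species: weakest base leaves most easily.
(CH₃)₂CH–OTf loses OTf⁻: pKₐ(CF₃SO₃H (triflic acid)) ≈ -14
(CH₃)₂CH–I loses I⁻: pKₐ(HI) ≈ -10
(CH₃)₂CH–Cl loses Cl⁻: pKₐ(HCl) ≈ -7
(CH₃)₂CH–ONO₂ loses NO₃⁻: pKₐ(HNO₃) ≈ -1.3

(CH₃)₂CH–OTf > (CH₃)₂CH–I > (CH₃)₂CH–Cl > (CH₃)₂CH–ONO₂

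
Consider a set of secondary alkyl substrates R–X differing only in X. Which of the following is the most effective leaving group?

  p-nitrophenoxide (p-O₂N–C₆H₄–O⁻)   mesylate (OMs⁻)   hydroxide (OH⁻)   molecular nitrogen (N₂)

molecular nitrogen (N₂)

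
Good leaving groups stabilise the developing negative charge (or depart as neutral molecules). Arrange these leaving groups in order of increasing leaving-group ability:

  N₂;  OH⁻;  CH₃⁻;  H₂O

CH₃⁻ < OH⁻ < H₂O < N₂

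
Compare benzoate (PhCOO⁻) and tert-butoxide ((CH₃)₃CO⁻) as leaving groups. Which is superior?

benzoate (PhCOO⁻)

benzoate (PhCOO⁻) is the better leaving group.
pKₐ(C₆H₅COOH) ≈ 4.2 versus pKₐ(t-BuOH) ≈ 18: benzoate (PhCOO⁻) is the much weaker base.
Aryl carboxylate.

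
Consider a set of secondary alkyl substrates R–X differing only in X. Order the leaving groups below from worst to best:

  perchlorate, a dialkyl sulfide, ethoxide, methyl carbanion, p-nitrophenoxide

methyl carbanion < ethoxide < p-nitrophenoxide < a dialkyl sulfide < perchlorate

A good leaving group is a weak base: the lower the pKₐ of its conjugate acid, the more readily it departs.
perchlorate: pKₐ(HClO₄) ≈ -10 — extremely weak base; rarely used for safety reasons
a dialkyl sulfide: pKₐ(R'₂SH⁺) ≈ -7 — neutral; leaves from a sulfonium salt (R–SR'₂⁺)
p-nitrophenoxide: pKₐ(p-nitrophenol) ≈ 7.2 — nitro group delocalises the charge; the classic chromogenic LG
ethoxide: pKₐ(CH₃CH₂OH) ≈ 16 — strong base; alkoxides do not leave unassisted
methyl carbanion: pKₐ(CH₄) ≈ 48 — unstabilised carbanion; the worst conceivable leaving group
Reversing gives the worst-to-best order requested.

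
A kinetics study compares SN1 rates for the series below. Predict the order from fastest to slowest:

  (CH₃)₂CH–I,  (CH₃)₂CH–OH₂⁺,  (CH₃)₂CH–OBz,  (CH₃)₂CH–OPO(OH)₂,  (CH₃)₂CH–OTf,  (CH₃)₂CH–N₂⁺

(CH₃)₂CH–N₂⁺ > (CH₃)₂CH–OTf > (CH₃)₂CH–I > (CH₃)₂CH–OH₂⁺ > (CH₃)₂CH–OPO(OH)₂ > (CH₃)₂CH–OBz

Identical carbon frameworks mean the comparison reduces to leaving-group quality.
A good leaving group is a weak base: the lower the pKₐ of its conjugate acid, the more readily it departs.
(CH₃)₂CH–N₂⁺ loses N₂: no meaningful conjugate acid; N₂ departs as an exceptionally stable neutral molecule
(CH₃)₂CH–OTf loses OTf⁻: pKₐ(CF₃SO₃H (triflic acid)) ≈ -14
(CH₃)₂CH–I loses I⁻: pKₐ(HI) ≈ -10
(CH₃)₂CH–OH₂⁺ loses H₂O: pKₐ(H₃O⁺) ≈ -1.7
(CH₃)₂CH–OPO(OH)₂ loses H₂PO₄⁻: pKₐ(H₃PO₄) ≈ 2.1
(CH₃)₂CH–OBz loses PhCOO⁻: pKₐ(C₆H₅COOH) ≈ 4.2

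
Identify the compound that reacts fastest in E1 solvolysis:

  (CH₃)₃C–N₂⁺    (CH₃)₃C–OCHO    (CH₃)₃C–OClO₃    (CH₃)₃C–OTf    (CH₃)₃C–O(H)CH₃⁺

(CH₃)₃C–N₂⁺

With the same alkyl group throughout, only the leaving group differentiates the rates.
Rank by basicity of the departing species: weakest base leaves most easily.
(CH₃)₃C–N₂⁺ loses N₂: no meaningful conjugate acid; N₂ departs as an exceptionally stable neutral molecule
(CH₃)₃C–OTf loses OTf⁻: pKₐ(CF₃SO₃H (triflic acid)) ≈ -14
(CH₃)₃C–OClO₃ loses ClO₄⁻: pKₐ(HClO₄) ≈ -10
(CH₃)₃C–O(H)CH₃⁺ loses R'OH: pKₐ(R'OH₂⁺) ≈ -2.4
(CH₃)₃C–OCHO loses HCOO⁻: pKₐ(HCOOH) ≈ 3.8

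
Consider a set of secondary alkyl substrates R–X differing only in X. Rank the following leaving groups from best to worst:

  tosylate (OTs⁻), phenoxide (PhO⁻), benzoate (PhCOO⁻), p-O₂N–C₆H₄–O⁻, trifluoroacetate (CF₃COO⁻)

Leaving-group ability tracks the stability of the departed species; conjugate-acid pKₐ is the usual yardstick (lower pKₐ → better LG).
tosylate (OTs⁻): pKₐ(p-CH₃C₆H₄SO₃H (TsOH)) ≈ -2.8
trifluoroacetate (CF₃COO⁻): pKₐ(CF₃COOH) ≈ 0.2
benzoate (PhCOO⁻): pKₐ(C₆H₅COOH) ≈ 4.2
p-O₂N–C₆H₄–O⁻: pKₐ(p-nitrophenol) ≈ 7.2
phenoxide (PhO⁻): pKₐ(C₆H₅OH (phenol)) ≈ 10

tosylate (OTs⁻) > trifluoroacetate (CF₃COO⁻) > benzoate (PhCOO⁻) > p-O₂N–C₆H₄–O⁻ > phenoxide (PhO⁻)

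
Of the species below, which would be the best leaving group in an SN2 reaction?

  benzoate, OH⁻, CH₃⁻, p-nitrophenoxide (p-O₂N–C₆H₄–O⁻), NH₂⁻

benzoate

Leaving-group ability tracks the stability of the departed species; conjugate-acid pKₐ is the usual yardstick (lower pKₐ → better LG).
benzoate: pKₐ(C₆H₅COOH) ≈ 4.2
p-nitrophenoxide (p-O₂N–C₆H₄–O⁻): pKₐ(p-nitrophenol) ≈ 7.2
OH⁻: pKₐ(H₂O) ≈ 15.7
NH₂⁻: pKₐ(NH₃) ≈ 38
CH₃⁻: pKₐ(CH₄) ≈ 48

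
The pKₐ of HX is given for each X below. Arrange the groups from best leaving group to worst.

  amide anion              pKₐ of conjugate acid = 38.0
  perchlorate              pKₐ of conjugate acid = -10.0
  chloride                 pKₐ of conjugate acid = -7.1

perchlorate > chloride > amide anion

Lower conjugate-acid pKₐ ⇒ weaker base ⇒ better leaving group.
Sorting by the given values: perchlorate (-10.0), chloride (-7.1), amide anion (38.0).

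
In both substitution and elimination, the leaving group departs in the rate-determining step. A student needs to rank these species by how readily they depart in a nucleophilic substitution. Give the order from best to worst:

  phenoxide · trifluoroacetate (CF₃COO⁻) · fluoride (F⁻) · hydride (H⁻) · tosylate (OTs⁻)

tosylate (OTs⁻): pKₐ(p-CH₃C₆H₄SO₃H (TsOH)) ≈ -2.8
trifluoroacetate (CF₃COO⁻): pKₐ(CF₃COOH) ≈ 0.2 — strongly electron-withdrawing CF₃ stabilises the carboxylate
fluoride (F⁻): pKₐ(HF) ≈ 3.2 — small and strongly basic; the poor halide leaving group
phenoxide: pKₐ(C₆H₅OH (phenol)) ≈ 10 — resonance into the ring helps, but still a poor LG
hydride (H⁻): pKₐ(H₂) ≈ 36

tosylate (OTs⁻) > trifluoroacetate (CF₃COO⁻) > fluoride (F⁻) > phenoxide > hydride (H⁻)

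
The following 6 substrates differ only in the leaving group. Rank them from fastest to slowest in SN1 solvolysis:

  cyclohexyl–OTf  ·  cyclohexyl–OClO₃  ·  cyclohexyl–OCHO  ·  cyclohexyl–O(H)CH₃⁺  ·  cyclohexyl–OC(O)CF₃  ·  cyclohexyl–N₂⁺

cyclohexyl–N₂⁺ > cyclohexyl–OTf > cyclohexyl–OClO₃ > cyclohexyl–O(H)CH₃⁺ > cyclohexyl–OC(O)CF₃ > cyclohexyl–OCHO

The skeletons are identical, so relative rate is governed entirely by leaving-group ability.
Rank by basicity of the departing species: weakest base leaves most easily.
cyclohexyl–N₂⁺ loses N₂: no meaningful conjugate acid; N₂ departs as an exceptionally stable neutral molecule
cyclohexyl–OTf loses OTf⁻: pKₐ(CF₃SO₃H (triflic acid)) ≈ -14
cyclohexyl–OClO₃ loses ClO₄⁻: pKₐ(HClO₄) ≈ -10
cyclohexyl–O(H)CH₃⁺ loses R'OH: pKₐ(R'OH₂⁺) ≈ -2.4
cyclohexyl–OC(O)CF₃ loses CF₃COO⁻: pKₐ(CF₃COOH) ≈ 0.2
cyclohexyl–OCHO loses HCOO⁻: pKₐ(HCOOH) ≈ 3.8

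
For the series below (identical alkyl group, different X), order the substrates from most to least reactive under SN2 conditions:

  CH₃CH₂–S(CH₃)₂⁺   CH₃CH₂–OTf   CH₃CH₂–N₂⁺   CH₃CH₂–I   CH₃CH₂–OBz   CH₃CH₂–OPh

CH₃CH₂–N₂⁺ > CH₃CH₂–OTf > CH₃CH₂–I > CH₃CH₂–S(CH₃)₂⁺ > CH₃CH₂–OBz > CH₃CH₂–OPh

The skeletons are identical, so relative rate is governed entirely by leaving-group ability.
A good leaving group is a weak base: the lower the pKₐ of its conjugate acid, the more readily it departs.
CH₃CH₂–N₂⁺ loses N₂: no meaningful conjugate acid; N₂ departs as an exceptionally stable neutral molecule
CH₃CH₂–OTf loses OTf⁻: pKₐ(CF₃SO₃H (triflic acid)) ≈ -14
CH₃CH₂–I loses I⁻: pKₐ(HI) ≈ -10
CH₃CH₂–S(CH₃)₂⁺ loses SR'₂: pKₐ(R'₂SH⁺) ≈ -7
CH₃CH₂–OBz loses PhCOO⁻: pKₐ(C₆H₅COOH) ≈ 4.2
CH₃CH₂–OPh loses PhO⁻: pKₐ(C₆H₅OH (phenol)) ≈ 10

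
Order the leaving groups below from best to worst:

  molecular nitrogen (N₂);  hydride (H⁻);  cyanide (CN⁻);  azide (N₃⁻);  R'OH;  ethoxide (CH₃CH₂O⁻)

molecular nitrogen (N₂) > R'OH > azide (N₃⁻) > cyanide (CN⁻) > ethoxide (CH₃CH₂O⁻) > hydride (H⁻)

A good leaving group is a weak base: the lower the pKₐ of its conjugate acid, the more readily it departs.
molecular nitrogen (N₂): no meaningful conjugate acid; N₂ departs as an exceptionally stable neutral molecule
R'OH: pKₐ(R'OH₂⁺) ≈ -2.4
azide (N₃⁻): pKₐ(HN₃) ≈ 4.7 — linear, resonance-stabilised
cyanide (CN⁻): pKₐ(HCN) ≈ 9.2
ethoxide (CH₃CH₂O⁻): pKₐ(CH₃CH₂OH) ≈ 16 — strong base; alkoxides do not leave unassisted
hydride (H⁻): pKₐ(H₂) ≈ 36 — extremely strong base; leaves only in special hydride-transfer contexts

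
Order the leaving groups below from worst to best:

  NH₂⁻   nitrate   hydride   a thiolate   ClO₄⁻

NH₂⁻ < hydride < a thiolate < nitrate < ClO₄⁻

Leaving-group ability tracks the stability of the departed species; conjugate-acid pKₐ is the usual yardstick (lower pKₐ → better LG).
ClO₄⁻: pKₐ(HClO₄) ≈ -10
nitrate: pKₐ(HNO₃) ≈ -1.3
a thiolate: pKₐ(RSH (a thiol)) ≈ 10.5
hydride: pKₐ(H₂) ≈ 36
NH₂⁻: pKₐ(NH₃) ≈ 38
Listed from poorest to best leaving group as asked.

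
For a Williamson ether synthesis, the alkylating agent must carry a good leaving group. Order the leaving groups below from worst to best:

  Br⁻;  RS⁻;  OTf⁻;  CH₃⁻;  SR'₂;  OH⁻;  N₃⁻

The more stable X⁻ (or X) is on its own — i.e. the weaker a base it is — the better a leaving group it makes.
OTf⁻: pKₐ(CF₃SO₃H (triflic acid)) ≈ -14 — charge spread over three oxygens and a CF₃ group; the premier leaving group in synthesis
Br⁻: pKₐ(HBr) ≈ -9 — weak base; good leaving group
SR'₂: pKₐ(R'₂SH⁺) ≈ -7 — neutral; leaves from a sulfonium salt (R–SR'₂⁺)
N₃⁻: pKₐ(HN₃) ≈ 4.7 — linear, resonance-stabilised
RS⁻: pKₐ(RSH (a thiol)) ≈ 10.5
OH⁻: pKₐ(H₂O) ≈ 15.7
CH₃⁻: pKₐ(CH₄) ≈ 48
The question asks for worst first, so the sequence is read in increasing leaving-group ability.

CH₃⁻ < OH⁻ < RS⁻ < N₃⁻ < SR'₂ < Br⁻ < OTf⁻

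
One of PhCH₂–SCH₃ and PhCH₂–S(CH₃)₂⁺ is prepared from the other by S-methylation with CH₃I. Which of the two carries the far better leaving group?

From PhCH₂–SCH₃ the departing group would be RS⁻ (pKₐ(RSH (a thiol)) ≈ 10.5). Moderately basic; rarely leaves without activation.
From PhCH₂–S(CH₃)₂⁺ the leaving group is SR'₂ (pKₐ(R'₂SH⁺) ≈ -7). Neutral; leaves from a sulfonium salt (R–SR'₂⁺).
S-methylation with CH₃I works by allowing neutral dimethyl sulfide, rather than methanethiolate, to depart, making PhCH₂–S(CH₃)₂⁺ enormously more reactive.

PhCH₂–S(CH₃)₂⁺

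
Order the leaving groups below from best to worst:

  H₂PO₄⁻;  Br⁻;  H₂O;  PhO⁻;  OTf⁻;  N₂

N₂ > OTf⁻ > Br⁻ > H₂O > H₂PO₄⁻ > PhO⁻

The more stable X⁻ (or X) is on its own — i.e. the weaker a base it is — the better a leaving group it makes.
N₂: no meaningful conjugate acid; N₂ departs as an exceptionally stable neutral molecule
OTf⁻: pKₐ(CF₃SO₃H (triflic acid)) ≈ -14 — charge spread over three oxygens and a CF₃ group; the premier leaving group in synthesis
Br⁻: pKₐ(HBr) ≈ -9 — weak base; good leaving group
H₂O: pKₐ(H₃O⁺) ≈ -1.7 — neutral; leaves from a protonated alcohol (R–OH₂⁺)
H₂PO₄⁻: pKₐ(H₃PO₄) ≈ 2.1
PhO⁻: pKₐ(C₆H₅OH (phenol)) ≈ 10 — resonance into the ring helps, but still a poor LG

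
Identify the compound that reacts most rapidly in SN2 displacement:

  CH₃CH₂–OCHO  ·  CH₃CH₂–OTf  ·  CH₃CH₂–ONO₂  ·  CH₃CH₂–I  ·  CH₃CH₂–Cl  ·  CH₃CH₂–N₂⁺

CH₃CH₂–N₂⁺

Same R in every case — rank the leaving groups.
Rank by basicity of the departing species: weakest base leaves most easily.
CH₃CH₂–N₂⁺ loses N₂: no meaningful conjugate acid; N₂ departs as an exceptionally stable neutral molecule
CH₃CH₂–OTf loses OTf⁻: pKₐ(CF₃SO₃H (triflic acid)) ≈ -14
CH₃CH₂–I loses I⁻: pKₐ(HI) ≈ -10
CH₃CH₂–Cl loses Cl⁻: pKₐ(HCl) ≈ -7
CH₃CH₂–ONO₂ loses NO₃⁻: pKₐ(HNO₃) ≈ -1.3
CH₃CH₂–OCHO loses HCOO⁻: pKₐ(HCOOH) ≈ 3.8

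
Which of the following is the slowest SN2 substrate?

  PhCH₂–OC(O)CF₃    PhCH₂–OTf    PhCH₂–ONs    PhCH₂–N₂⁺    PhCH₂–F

PhCH₂–F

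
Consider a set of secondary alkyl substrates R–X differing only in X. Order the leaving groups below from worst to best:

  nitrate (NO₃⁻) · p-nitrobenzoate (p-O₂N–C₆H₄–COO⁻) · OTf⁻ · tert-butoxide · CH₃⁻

CH₃⁻ < tert-butoxide < p-nitrobenzoate (p-O₂N–C₆H₄–COO⁻) < nitrate (NO₃⁻) < OTf⁻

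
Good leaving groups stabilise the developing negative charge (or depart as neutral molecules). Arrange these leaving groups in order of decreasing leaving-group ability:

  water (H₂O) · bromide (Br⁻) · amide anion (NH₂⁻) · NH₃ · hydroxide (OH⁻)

A good leaving group is a weak base: the lower the pKₐ of its conjugate acid, the more readily it departs.
bromide (Br⁻): pKₐ(HBr) ≈ -9 — weak base; good leaving group
water (H₂O): pKₐ(H₃O⁺) ≈ -1.7
NH₃: pKₐ(NH₄⁺) ≈ 9.2
hydroxide (OH⁻): pKₐ(H₂O) ≈ 15.7
amide anion (NH₂⁻): pKₐ(NH₃) ≈ 38 — extremely strong base; never a leaving group

bromide (Br⁻) > water (H₂O) > NH₃ > hydroxide (OH⁻) > amide anion (NH₂⁻)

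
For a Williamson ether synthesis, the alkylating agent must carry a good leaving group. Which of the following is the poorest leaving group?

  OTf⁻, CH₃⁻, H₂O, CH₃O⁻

CH₃⁻

OTf⁻: pKₐ(CF₃SO₃H (triflic acid)) ≈ -14
H₂O: pKₐ(H₃O⁺) ≈ -1.7
CH₃O⁻: pKₐ(CH₃OH) ≈ 15.5
CH₃⁻: pKₐ(CH₄) ≈ 48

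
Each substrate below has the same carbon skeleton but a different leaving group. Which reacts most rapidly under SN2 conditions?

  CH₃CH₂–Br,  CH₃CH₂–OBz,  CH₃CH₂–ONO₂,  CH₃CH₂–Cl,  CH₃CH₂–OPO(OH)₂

CH₃CH₂–Br

The skeletons are identical, so relative rate is governed entirely by leaving-group ability.
Rank by basicity of the departing species: weakest base leaves most easily.
CH₃CH₂–Br loses Br⁻: pKₐ(HBr) ≈ -9
CH₃CH₂–Cl loses Cl⁻: pKₐ(HCl) ≈ -7
CH₃CH₂–ONO₂ loses NO₃⁻: pKₐ(HNO₃) ≈ -1.3
CH₃CH₂–OPO(OH)₂ loses H₂PO₄⁻: pKₐ(H₃PO₄) ≈ 2.1
CH₃CH₂–OBz loses PhCOO⁻: pKₐ(C₆H₅COOH) ≈ 4.2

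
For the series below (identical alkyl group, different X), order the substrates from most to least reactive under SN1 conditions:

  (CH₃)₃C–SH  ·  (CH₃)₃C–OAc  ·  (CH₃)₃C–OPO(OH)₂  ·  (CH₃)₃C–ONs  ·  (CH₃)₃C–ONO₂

(CH₃)₃C–ONs > (CH₃)₃C–ONO₂ > (CH₃)₃C–OPO(OH)₂ > (CH₃)₃C–OAc > (CH₃)₃C–SH

Same R in every case — rank the leaving groups.
The more stable X⁻ (or X) is on its own — i.e. the weaker a base it is — the better a leaving group it makes.
(CH₃)₃C–ONs loses ONs⁻: pKₐ(p-O₂NC₆H₄SO₃H) ≈ -3.5
(CH₃)₃C–ONO₂ loses NO₃⁻: pKₐ(HNO₃) ≈ -1.3
(CH₃)₃C–OPO(OH)₂ loses H₂PO₄⁻: pKₐ(H₃PO₄) ≈ 2.1
(CH₃)₃C–OAc loses AcO⁻: pKₐ(CH₃COOH) ≈ 4.8
(CH₃)₃C–SH loses HS⁻: pKₐ(H₂S) ≈ 7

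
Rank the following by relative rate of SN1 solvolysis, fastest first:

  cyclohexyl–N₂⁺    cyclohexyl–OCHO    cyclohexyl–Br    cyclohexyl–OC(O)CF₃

cyclohexyl–N₂⁺ > cyclohexyl–Br > cyclohexyl–OC(O)CF₃ > cyclohexyl–OCHO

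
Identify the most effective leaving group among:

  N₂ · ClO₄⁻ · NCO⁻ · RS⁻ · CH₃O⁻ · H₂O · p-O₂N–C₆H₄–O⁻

N₂

N₂: no meaningful conjugate acid; N₂ departs as an exceptionally stable neutral molecule
ClO₄⁻: pKₐ(HClO₄) ≈ -10
H₂O: pKₐ(H₃O⁺) ≈ -1.7
NCO⁻: pKₐ(HOCN) ≈ 3.5
p-O₂N–C₆H₄–O⁻: pKₐ(p-nitrophenol) ≈ 7.2
RS⁻: pKₐ(RSH (a thiol)) ≈ 10.5
CH₃O⁻: pKₐ(CH₃OH) ≈ 15.5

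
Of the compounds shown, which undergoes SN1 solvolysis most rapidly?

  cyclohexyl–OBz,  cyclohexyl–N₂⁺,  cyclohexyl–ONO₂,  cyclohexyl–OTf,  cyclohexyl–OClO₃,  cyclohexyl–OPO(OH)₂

Identical carbon frameworks mean the comparison reduces to leaving-group quality.
A good leaving group is a weak base: the lower the pKₐ of its conjugate acid, the more readily it departs.
cyclohexyl–N₂⁺ loses N₂: no meaningful conjugate acid; N₂ departs as an exceptionally stable neutral molecule
cyclohexyl–OTf loses OTf⁻: pKₐ(CF₃SO₃H (triflic acid)) ≈ -14
cyclohexyl–OClO₃ loses ClO₄⁻: pKₐ(HClO₄) ≈ -10
cyclohexyl–ONO₂ loses NO₃⁻: pKₐ(HNO₃) ≈ -1.3
cyclohexyl–OPO(OH)₂ loses H₂PO₄⁻: pKₐ(H₃PO₄) ≈ 2.1
cyclohexyl–OBz loses PhCOO⁻: pKₐ(C₆H₅COOH) ≈ 4.2

cyclohexyl–N₂⁺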